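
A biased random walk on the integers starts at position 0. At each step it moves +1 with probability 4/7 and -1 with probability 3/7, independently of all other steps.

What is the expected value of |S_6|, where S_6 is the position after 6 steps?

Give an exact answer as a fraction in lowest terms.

Answer: 234006/117649

Derivation:
S_6 takes values m ≡ 0 (mod 2) with |m| ≤ 6; P(S_6=m) = C(6,(6+m)/2) · (4/7)^((6+m)/2) · (3/7)^((6-m)/2).
Distribution: P(S=-6)=729/117649, P(S=-4)=5832/117649, P(S=-2)=19440/117649, P(S=0)=34560/117649, P(S=2)=34560/117649, P(S=4)=18432/117649, P(S=6)=4096/117649
E[|S_6|] = Σ_m |m|·P(S_6=m) = 234006/117649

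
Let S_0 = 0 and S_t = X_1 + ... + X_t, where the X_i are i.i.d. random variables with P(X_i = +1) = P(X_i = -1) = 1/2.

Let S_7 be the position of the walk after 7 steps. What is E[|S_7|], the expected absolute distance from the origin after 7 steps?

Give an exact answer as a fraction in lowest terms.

Answer: 35/16

Derivation:
S_7 takes values m ≡ 1 (mod 2) with |m| ≤ 7; P(S_7=m) = C(7,(7+m)/2)/2^7.
Total paths: 2^7 = 128
Distribution: P(S=-7)=1/128, P(S=-5)=7/128, P(S=-3)=21/128, P(S=-1)=35/128, P(S=1)=35/128, P(S=3)=21/128, P(S=5)=7/128, P(S=7)=1/128
E[|S_7|] = Σ_m |m|·P(S_7=m) = 280/128 = 35/16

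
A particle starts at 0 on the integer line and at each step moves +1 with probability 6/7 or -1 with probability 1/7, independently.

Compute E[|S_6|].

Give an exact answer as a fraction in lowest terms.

S_6 takes values m ≡ 0 (mod 2) with |m| ≤ 6; P(S_6=m) = C(6,(6+m)/2) · (6/7)^((6+m)/2) · (1/7)^((6-m)/2).
Distribution: P(S=-6)=1/117649, P(S=-4)=36/117649, P(S=-2)=540/117649, P(S=0)=4320/117649, P(S=2)=19440/117649, P(S=4)=46656/117649, P(S=6)=46656/117649
E[|S_6|] = Σ_m |m|·P(S_6=m) = 506670/117649

Answer: 506670/117649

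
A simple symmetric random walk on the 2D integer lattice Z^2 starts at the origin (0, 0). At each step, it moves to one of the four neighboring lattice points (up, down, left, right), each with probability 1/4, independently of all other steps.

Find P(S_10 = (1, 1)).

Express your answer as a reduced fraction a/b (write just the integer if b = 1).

Answer: 6615/131072

Derivation:
Let h be the number of horizontal steps (so 10-h are vertical). To end at (1,1) need (h+1)/2 right-steps and ((10-h)+1)/2 up-steps.
Sum over h with 1 ≤ h ≤ 9, h ≡ 1 (mod 2), 10-h ≡ 1 (mod 2):
h=1: C(10,1)·C(1,1)·C(9,5) = 10·1·126 = 1260
h=3: C(10,3)·C(3,2)·C(7,4) = 120·3·35 = 12600
h=5: C(10,5)·C(5,3)·C(5,3) = 252·10·10 = 25200
h=7: C(10,7)·C(7,4)·C(3,2) = 120·35·3 = 12600
h=9: C(10,9)·C(9,5)·C(1,1) = 10·126·1 = 1260
Total favorable: 52920
Total paths: 4^10 = 1048576
P = 52920/1048576 = 6615/131072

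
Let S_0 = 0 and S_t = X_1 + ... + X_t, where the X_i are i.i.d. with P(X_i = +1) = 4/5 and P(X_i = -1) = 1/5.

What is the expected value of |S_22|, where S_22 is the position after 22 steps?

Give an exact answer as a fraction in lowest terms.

S_22 takes values m ≡ 0 (mod 2) with |m| ≤ 22; P(S_22=m) = C(22,(22+m)/2) · (4/5)^((22+m)/2) · (1/5)^((22-m)/2).
Distribution: P(S=-22)=1/2384185791015625, P(S=-20)=88/2384185791015625, P(S=-18)=3696/2384185791015625, P(S=-16)=19712/476837158203125, P(S=-14)=374528/476837158203125, P(S=-12)=26966016/2384185791015625, P(S=-10)=305614848/2384185791015625, P(S=-8)=2794192896/2384185791015625, P(S=-6)=4191289344/476837158203125, P(S=-4)=26079133696/476837158203125, P(S=-2)=678057476096/2384185791015625, P(S=0)=2958796259328/2384185791015625, P(S=2)=10848919617536/2384185791015625, P(S=4)=6676258226176/476837158203125, P(S=6)=17167521153024/476837158203125, P(S=8)=183120225632256/2384185791015625, P(S=10)=320460394856448/2384185791015625, P(S=12)=452414675091456/2384185791015625, P(S=14)=100536594464768/476837158203125, P(S=16)=84662395338752/476837158203125, P(S=18)=253987186016256/2384185791015625, P(S=20)=96757023244288/2384185791015625, P(S=22)=17592186044416/2384185791015625
E[|S_22|] = Σ_m |m|·P(S_22=m) = 31475310836311254/2384185791015625

Answer: 31475310836311254/2384185791015625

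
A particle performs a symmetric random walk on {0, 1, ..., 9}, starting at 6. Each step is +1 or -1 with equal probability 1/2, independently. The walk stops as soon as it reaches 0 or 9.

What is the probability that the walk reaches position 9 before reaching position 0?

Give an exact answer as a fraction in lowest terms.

Symmetric walk (p = 1/2): the harmonic-function argument gives P(hit 9 before 0 | start at 6) = a/N.
P = 6/9 = 2/3

Answer: 2/3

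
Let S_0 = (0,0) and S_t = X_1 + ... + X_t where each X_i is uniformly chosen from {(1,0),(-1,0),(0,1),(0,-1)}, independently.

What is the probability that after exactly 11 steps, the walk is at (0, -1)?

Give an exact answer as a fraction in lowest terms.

Answer: 53361/1048576

Derivation:
Let h be the number of horizontal steps (so 11-h are vertical). To end at (0,-1) need (h+0)/2 right-steps and ((11-h)-1)/2 up-steps.
Sum over h with 0 ≤ h ≤ 10, h ≡ 0 (mod 2), 11-h ≡ 1 (mod 2):
h=0: C(11,0)·C(0,0)·C(11,5) = 1·1·462 = 462
h=2: C(11,2)·C(2,1)·C(9,4) = 55·2·126 = 13860
h=4: C(11,4)·C(4,2)·C(7,3) = 330·6·35 = 69300
h=6: C(11,6)·C(6,3)·C(5,2) = 462·20·10 = 92400
h=8: C(11,8)·C(8,4)·C(3,1) = 165·70·3 = 34650
h=10: C(11,10)·C(10,5)·C(1,0) = 11·252·1 = 2772
Total favorable: 213444
Total paths: 4^11 = 4194304
P = 213444/4194304 = 53361/1048576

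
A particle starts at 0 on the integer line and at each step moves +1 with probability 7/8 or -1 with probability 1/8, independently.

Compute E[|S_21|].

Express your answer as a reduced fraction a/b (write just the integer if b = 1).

Answer: 4539637287769942533/288230376151711744

Derivation:
S_21 takes values m ≡ 1 (mod 2) with |m| ≤ 21; P(S_21=m) = C(21,(21+m)/2) · (7/8)^((21+m)/2) · (1/8)^((21-m)/2).
Distribution: P(S=-21)=1/9223372036854775808, P(S=-19)=147/9223372036854775808, P(S=-17)=5145/4611686018427387904, P(S=-15)=228095/4611686018427387904, P(S=-13)=14369985/9223372036854775808, P(S=-11)=342005643/9223372036854775808, P(S=-9)=798013167/1152921504606846976, P(S=-7)=11970197505/1152921504606846976, P(S=-5)=586539677745/4611686018427387904, P(S=-3)=5930567852755/4611686018427387904, P(S=-1)=24908384981571/2305843009213693952, P(S=1)=174358694870997/2305843009213693952, P(S=3)=2034184773494965/4611686018427387904, P(S=5)=9857972363860215/4611686018427387904, P(S=7)=9857972363860215/1152921504606846976, P(S=9)=32202709721943369/1152921504606846976, P(S=11)=676256904160810749/9223372036854775808, P(S=13)=1392293626213433895/9223372036854775808, P(S=15)=1082895042610448585/4611686018427387904, P(S=17)=1196883994464180015/4611686018427387904, P(S=19)=1675637592249852021/9223372036854775808, P(S=21)=558545864083284007/9223372036854775808
E[|S_21|] = Σ_m |m|·P(S_21=m) = 4539637287769942533/288230376151711744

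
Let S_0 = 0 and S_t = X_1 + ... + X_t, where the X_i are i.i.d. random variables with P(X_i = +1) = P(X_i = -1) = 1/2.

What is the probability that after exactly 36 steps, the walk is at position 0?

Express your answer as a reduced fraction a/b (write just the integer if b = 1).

Answer: 2268783825/17179869184

Derivation:
To return to 0 after 36 steps: need exactly 18 steps of +1 and 18 of -1.
Favorable paths: C(36,18) = 9075135300
Total paths: 2^36 = 68719476736
P = 9075135300/68719476736 = 2268783825/17179869184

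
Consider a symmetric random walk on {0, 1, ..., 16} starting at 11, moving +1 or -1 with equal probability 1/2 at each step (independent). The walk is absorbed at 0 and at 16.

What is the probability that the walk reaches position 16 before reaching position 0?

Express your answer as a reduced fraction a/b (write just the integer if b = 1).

Answer: 11/16

Derivation:
Symmetric walk (p = 1/2): the harmonic-function argument gives P(hit 16 before 0 | start at 11) = a/N.
P = 11/16 = 11/16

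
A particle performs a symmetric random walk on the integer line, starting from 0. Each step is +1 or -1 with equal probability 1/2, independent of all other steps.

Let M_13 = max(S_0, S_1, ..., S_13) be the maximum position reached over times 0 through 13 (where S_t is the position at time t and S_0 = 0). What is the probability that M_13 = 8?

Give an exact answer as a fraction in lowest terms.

Let M_13 = max(S_0,...,S_13). Use the reflection principle: for j ≥ 1, #{paths with M_13 ≥ j} = #{S_13 ≥ j} + #{S_13 ≥ j+1}.
By reflection, #{M_13 ≥ 8} = #{S_13 ≥ 8} + #{S_13 ≥ 9} = 92 + 92 = 184.
#{M_13 ≥ 9} = #{S_13 ≥ 9} + #{S_13 ≥ 10} = 92 + 14 = 106.
#{M_13 = 8} = 184 - 106 = 78.
P(M_13 = 8) = 78/8192 = 39/4096

Answer: 39/4096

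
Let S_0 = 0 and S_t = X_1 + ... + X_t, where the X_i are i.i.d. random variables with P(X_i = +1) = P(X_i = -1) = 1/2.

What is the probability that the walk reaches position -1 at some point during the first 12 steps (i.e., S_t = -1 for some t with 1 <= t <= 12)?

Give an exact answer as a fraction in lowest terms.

Count via complement. Let g(t,s) = #length-t paths at position s with S_1..S_t all ≠ -1.
g(t,s) = g(t-1,s-1) + g(t-1,s+1) for s ≠ -1; g(t,-1) = 0.
t=0: g(0,0)=1
t=1: g(1,1)=1
t=2: g(2,0)=1 g(2,2)=1
t=3: g(3,1)=2 g(3,3)=1
t=4: g(4,0)=2 g(4,2)=3 g(4,4)=1
t=5: g(5,1)=5 g(5,3)=4 g(5,5)=1
t=6: g(6,0)=5 g(6,2)=9 g(6,4)=5 g(6,6)=1
t=7: g(7,1)=14 g(7,3)=14 g(7,5)=6 g(7,7)=1
t=8: g(8,0)=14 g(8,2)=28 g(8,4)=20 g(8,6)=7 g(8,8)=1
t=9: g(9,1)=42 g(9,3)=48 g(9,5)=27 g(9,7)=8 g(9,9)=1
t=10: g(10,0)=42 g(10,2)=90 g(10,4)=75 g(10,6)=35 g(10,8)=9 g(10,10)=1
t=11: g(11,1)=132 g(11,3)=165 g(11,5)=110 g(11,7)=44 g(11,9)=10 g(11,11)=1
t=12: g(12,0)=132 g(12,2)=297 g(12,4)=275 g(12,6)=154 g(12,8)=54 g(12,10)=11 g(12,12)=1
Paths never hitting -1: Σ_s g(12,s) = 924
Paths hitting -1: 2^12 - 924 = 3172
P = 3172/4096 = 793/1024

Answer: 793/1024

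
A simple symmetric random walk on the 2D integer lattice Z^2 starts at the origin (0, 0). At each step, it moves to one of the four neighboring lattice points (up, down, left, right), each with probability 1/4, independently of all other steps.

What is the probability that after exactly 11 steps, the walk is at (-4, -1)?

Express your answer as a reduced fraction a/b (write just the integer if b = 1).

Let h be the number of horizontal steps (so 11-h are vertical). To end at (-4,-1) need (h-4)/2 right-steps and ((11-h)-1)/2 up-steps.
Sum over h with 4 ≤ h ≤ 10, h ≡ 0 (mod 2), 11-h ≡ 1 (mod 2):
h=4: C(11,4)·C(4,0)·C(7,3) = 330·1·35 = 11550
h=6: C(11,6)·C(6,1)·C(5,2) = 462·6·10 = 27720
h=8: C(11,8)·C(8,2)·C(3,1) = 165·28·3 = 13860
h=10: C(11,10)·C(10,3)·C(1,0) = 11·120·1 = 1320
Total favorable: 54450
Total paths: 4^11 = 4194304
P = 54450/4194304 = 27225/2097152

Answer: 27225/2097152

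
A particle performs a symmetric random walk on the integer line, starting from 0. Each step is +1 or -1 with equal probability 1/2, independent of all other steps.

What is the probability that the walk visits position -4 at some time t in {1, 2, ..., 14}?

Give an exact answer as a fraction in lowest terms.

Count via complement. Let g(t,s) = #length-t paths at position s with S_1..S_t all ≠ -4.
g(t,s) = g(t-1,s-1) + g(t-1,s+1) for s ≠ -4; g(t,-4) = 0.
t=0: g(0,0)=1
t=1: g(1,-1)=1 g(1,1)=1
t=2: g(2,-2)=1 g(2,0)=2 g(2,2)=1
t=3: g(3,-3)=1 g(3,-1)=3 g(3,1)=3 g(3,3)=1
t=4: g(4,-2)=4 g(4,0)=6 g(4,2)=4 g(4,4)=1
t=5: g(5,-3)=4 g(5,-1)=10 g(5,1)=10 g(5,3)=5 g(5,5)=1
t=6: g(6,-2)=14 g(6,0)=20 g(6,2)=15 g(6,4)=6 g(6,6)=1
t=7: g(7,-3)=14 g(7,-1)=34 g(7,1)=35 g(7,3)=21 g(7,5)=7 g(7,7)=1
t=8: g(8,-2)=48 g(8,0)=69 g(8,2)=56 g(8,4)=28 g(8,6)=8 g(8,8)=1
t=9: g(9,-3)=48 g(9,-1)=117 g(9,1)=125 g(9,3)=84 g(9,5)=36 g(9,7)=9 g(9,9)=1
t=10: g(10,-2)=165 g(10,0)=242 g(10,2)=209 g(10,4)=120 g(10,6)=45 g(10,8)=10 g(10,10)=1
t=11: g(11,-3)=165 g(11,-1)=407 g(11,1)=451 g(11,3)=329 g(11,5)=165 g(11,7)=55 g(11,9)=11 g(11,11)=1
t=12: g(12,-2)=572 g(12,0)=858 g(12,2)=780 g(12,4)=494 g(12,6)=220 g(12,8)=66 g(12,10)=12 g(12,12)=1
t=13: g(13,-3)=572 g(13,-1)=1430 g(13,1)=1638 g(13,3)=1274 g(13,5)=714 g(13,7)=286 g(13,9)=78 g(13,11)=13 g(13,13)=1
t=14: g(14,-2)=2002 g(14,0)=3068 g(14,2)=2912 g(14,4)=1988 g(14,6)=1000 g(14,8)=364 g(14,10)=91 g(14,12)=14 g(14,14)=1
Paths never hitting -4: Σ_s g(14,s) = 11440
Paths hitting -4: 2^14 - 11440 = 4944
P = 4944/16384 = 309/1024

Answer: 309/1024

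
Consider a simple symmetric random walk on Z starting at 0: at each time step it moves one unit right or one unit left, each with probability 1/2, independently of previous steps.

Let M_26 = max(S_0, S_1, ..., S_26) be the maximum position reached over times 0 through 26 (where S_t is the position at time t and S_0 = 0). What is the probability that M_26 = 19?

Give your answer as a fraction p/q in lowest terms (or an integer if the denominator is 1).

Let M_26 = max(S_0,...,S_26). Use the reflection principle: for j ≥ 1, #{paths with M_26 ≥ j} = #{S_26 ≥ j} + #{S_26 ≥ j+1}.
By reflection, #{M_26 ≥ 19} = #{S_26 ≥ 19} + #{S_26 ≥ 20} = 2952 + 2952 = 5904.
#{M_26 ≥ 20} = #{S_26 ≥ 20} + #{S_26 ≥ 21} = 2952 + 352 = 3304.
#{M_26 = 19} = 5904 - 3304 = 2600.
P(M_26 = 19) = 2600/67108864 = 325/8388608

Answer: 325/8388608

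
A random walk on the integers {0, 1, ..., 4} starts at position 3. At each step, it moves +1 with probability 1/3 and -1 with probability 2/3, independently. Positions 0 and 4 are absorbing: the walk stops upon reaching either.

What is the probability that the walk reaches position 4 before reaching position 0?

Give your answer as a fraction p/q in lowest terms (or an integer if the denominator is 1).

Answer: 7/15

Derivation:
Biased walk: p = 1/3, q = 2/3, r = q/p = 2
Gambler's ruin: P(hit 4 before 0 | start at 3) = (1 - r^a)/(1 - r^N)
r^3 = 8; r^4 = 16
P = (1 - 8) / (1 - 16) = -7 / -15 = 7/15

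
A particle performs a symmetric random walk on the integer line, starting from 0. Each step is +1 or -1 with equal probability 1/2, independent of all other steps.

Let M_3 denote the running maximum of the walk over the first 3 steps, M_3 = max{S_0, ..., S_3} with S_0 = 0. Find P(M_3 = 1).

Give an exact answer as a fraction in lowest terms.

Answer: 3/8

Derivation:
Let M_3 = max(S_0,...,S_3). Use the reflection principle: for j ≥ 1, #{paths with M_3 ≥ j} = #{S_3 ≥ j} + #{S_3 ≥ j+1}.
By reflection, #{M_3 ≥ 1} = #{S_3 ≥ 1} + #{S_3 ≥ 2} = 4 + 1 = 5.
#{M_3 ≥ 2} = #{S_3 ≥ 2} + #{S_3 ≥ 3} = 1 + 1 = 2.
#{M_3 = 1} = 5 - 2 = 3.
P(M_3 = 1) = 3/8 = 3/8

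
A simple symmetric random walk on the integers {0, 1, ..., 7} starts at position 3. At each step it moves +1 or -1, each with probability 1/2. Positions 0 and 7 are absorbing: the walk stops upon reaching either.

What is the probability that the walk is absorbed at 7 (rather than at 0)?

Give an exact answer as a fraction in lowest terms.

Answer: 3/7

Derivation:
Symmetric walk (p = 1/2): the harmonic-function argument gives P(hit 7 before 0 | start at 3) = a/N.
P = 3/7 = 3/7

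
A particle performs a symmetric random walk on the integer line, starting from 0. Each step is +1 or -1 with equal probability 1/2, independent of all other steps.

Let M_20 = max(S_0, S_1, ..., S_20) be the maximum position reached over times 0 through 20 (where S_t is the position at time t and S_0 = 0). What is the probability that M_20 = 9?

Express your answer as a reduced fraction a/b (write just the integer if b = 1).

Let M_20 = max(S_0,...,S_20). Use the reflection principle: for j ≥ 1, #{paths with M_20 ≥ j} = #{S_20 ≥ j} + #{S_20 ≥ j+1}.
By reflection, #{M_20 ≥ 9} = #{S_20 ≥ 9} + #{S_20 ≥ 10} = 21700 + 21700 = 43400.
#{M_20 ≥ 10} = #{S_20 ≥ 10} + #{S_20 ≥ 11} = 21700 + 6196 = 27896.
#{M_20 = 9} = 43400 - 27896 = 15504.
P(M_20 = 9) = 15504/1048576 = 969/65536

Answer: 969/65536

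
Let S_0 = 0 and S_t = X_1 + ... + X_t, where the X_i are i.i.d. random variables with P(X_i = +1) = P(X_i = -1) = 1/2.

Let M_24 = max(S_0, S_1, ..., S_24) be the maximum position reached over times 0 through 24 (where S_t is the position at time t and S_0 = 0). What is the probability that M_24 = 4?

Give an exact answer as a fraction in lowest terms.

Let M_24 = max(S_0,...,S_24). Use the reflection principle: for j ≥ 1, #{paths with M_24 ≥ j} = #{S_24 ≥ j} + #{S_24 ≥ j+1}.
By reflection, #{M_24 ≥ 4} = #{S_24 ≥ 4} + #{S_24 ≥ 5} = 4540386 + 2579130 = 7119516.
#{M_24 ≥ 5} = #{S_24 ≥ 5} + #{S_24 ≥ 6} = 2579130 + 2579130 = 5158260.
#{M_24 = 4} = 7119516 - 5158260 = 1961256.
P(M_24 = 4) = 1961256/16777216 = 245157/2097152

Answer: 245157/2097152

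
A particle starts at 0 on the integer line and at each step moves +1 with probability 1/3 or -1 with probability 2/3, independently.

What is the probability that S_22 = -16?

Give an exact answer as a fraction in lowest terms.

Answer: 807403520/31381059609

Derivation:
To reach position -16 after 22 steps: need 3 steps of +1 and 19 steps of -1.
Number of such sequences: C(22,3) = 1540
Each has probability (1/3)^3 · (2/3)^19 = 524288/31381059609
P = 1540 · 524288/31381059609 = 807403520/31381059609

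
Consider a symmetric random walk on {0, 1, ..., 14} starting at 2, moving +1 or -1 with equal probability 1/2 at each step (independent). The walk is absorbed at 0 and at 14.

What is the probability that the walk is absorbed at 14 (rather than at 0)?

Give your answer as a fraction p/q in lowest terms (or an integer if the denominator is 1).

Answer: 1/7

Derivation:
Symmetric walk (p = 1/2): the harmonic-function argument gives P(hit 14 before 0 | start at 2) = a/N.
P = 2/14 = 1/7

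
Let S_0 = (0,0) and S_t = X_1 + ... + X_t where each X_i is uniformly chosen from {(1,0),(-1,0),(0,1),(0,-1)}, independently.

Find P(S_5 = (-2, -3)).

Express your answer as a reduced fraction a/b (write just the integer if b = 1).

Answer: 5/512

Derivation:
Let h be the number of horizontal steps (so 5-h are vertical). To end at (-2,-3) need (h-2)/2 right-steps and ((5-h)-3)/2 up-steps.
Sum over h with 2 ≤ h ≤ 2, h ≡ 0 (mod 2), 5-h ≡ 1 (mod 2):
h=2: C(5,2)·C(2,0)·C(3,0) = 10·1·1 = 10
Total favorable: 10
Total paths: 4^5 = 1024
P = 10/1024 = 5/512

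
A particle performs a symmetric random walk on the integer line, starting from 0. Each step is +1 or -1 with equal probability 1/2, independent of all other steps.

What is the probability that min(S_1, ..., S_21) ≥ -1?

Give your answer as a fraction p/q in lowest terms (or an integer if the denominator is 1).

Answer: 88179/262144

Derivation:
Let f(t,s) = #length-t paths at position s with S_1..S_t all ≥ -1.
f(t,s) = f(t-1,s-1) + f(t-1,s+1) for s ≥ -1; f(t,s) = 0 for s < -1.
t=0: f(0,0)=1
t=1: f(1,-1)=1 f(1,1)=1
t=2: f(2,0)=2 f(2,2)=1
t=3: f(3,-1)=2 f(3,1)=3 f(3,3)=1
t=4: f(4,0)=5 f(4,2)=4 f(4,4)=1
t=5: f(5,-1)=5 f(5,1)=9 f(5,3)=5 f(5,5)=1
t=6: f(6,0)=14 f(6,2)=14 f(6,4)=6 f(6,6)=1
t=7: f(7,-1)=14 f(7,1)=28 f(7,3)=20 f(7,5)=7 f(7,7)=1
t=8: f(8,0)=42 f(8,2)=48 f(8,4)=27 f(8,6)=8 f(8,8)=1
t=9: f(9,-1)=42 f(9,1)=90 f(9,3)=75 f(9,5)=35 f(9,7)=9 f(9,9)=1
t=10: f(10,0)=132 f(10,2)=165 f(10,4)=110 f(10,6)=44 f(10,8)=10 f(10,10)=1
t=11: f(11,-1)=132 f(11,1)=297 f(11,3)=275 f(11,5)=154 f(11,7)=54 f(11,9)=11 f(11,11)=1
t=12: f(12,0)=429 f(12,2)=572 f(12,4)=429 f(12,6)=208 f(12,8)=65 f(12,10)=12 f(12,12)=1
t=13: f(13,-1)=429 f(13,1)=1001 f(13,3)=1001 f(13,5)=637 f(13,7)=273 f(13,9)=77 f(13,11)=13 f(13,13)=1
t=14: f(14,0)=1430 f(14,2)=2002 f(14,4)=1638 f(14,6)=910 f(14,8)=350 f(14,10)=90 f(14,12)=14 f(14,14)=1
t=15: f(15,-1)=1430 f(15,1)=3432 f(15,3)=3640 f(15,5)=2548 f(15,7)=1260 f(15,9)=440 f(15,11)=104 f(15,13)=15 f(15,15)=1
t=16: f(16,0)=4862 f(16,2)=7072 f(16,4)=6188 f(16,6)=3808 f(16,8)=1700 f(16,10)=544 f(16,12)=119 f(16,14)=16 f(16,16)=1
t=17: f(17,-1)=4862 f(17,1)=11934 f(17,3)=13260 f(17,5)=9996 f(17,7)=5508 f(17,9)=2244 f(17,11)=663 f(17,13)=135 f(17,15)=17 f(17,17)=1
t=18: f(18,0)=16796 f(18,2)=25194 f(18,4)=23256 f(18,6)=15504 f(18,8)=7752 f(18,10)=2907 f(18,12)=798 f(18,14)=152 f(18,16)=18 f(18,18)=1
t=19: f(19,-1)=16796 f(19,1)=41990 f(19,3)=48450 f(19,5)=38760 f(19,7)=23256 f(19,9)=10659 f(19,11)=3705 f(19,13)=950 f(19,15)=170 f(19,17)=19 f(19,19)=1
t=20: f(20,0)=58786 f(20,2)=90440 f(20,4)=87210 f(20,6)=62016 f(20,8)=33915 f(20,10)=14364 f(20,12)=4655 f(20,14)=1120 f(20,16)=189 f(20,18)=20 f(20,20)=1
t=21: f(21,-1)=58786 f(21,1)=149226 f(21,3)=177650 f(21,5)=149226 f(21,7)=95931 f(21,9)=48279 f(21,11)=19019 f(21,13)=5775 f(21,15)=1309 f(21,17)=209 f(21,19)=21 f(21,21)=1
Σ_s f(21,s) = 705432
P = 705432/2097152 = 88179/262144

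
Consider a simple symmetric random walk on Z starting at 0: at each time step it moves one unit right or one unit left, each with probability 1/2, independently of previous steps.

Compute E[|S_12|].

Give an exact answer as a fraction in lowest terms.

Answer: 693/256

Derivation:
S_12 takes values m ≡ 0 (mod 2) with |m| ≤ 12; P(S_12=m) = C(12,(12+m)/2)/2^12.
Total paths: 2^12 = 4096
Distribution: P(S=-12)=1/4096, P(S=-10)=12/4096, P(S=-8)=66/4096, P(S=-6)=220/4096, P(S=-4)=495/4096, P(S=-2)=792/4096, P(S=0)=924/4096, P(S=2)=792/4096, P(S=4)=495/4096, P(S=6)=220/4096, P(S=8)=66/4096, P(S=10)=12/4096, P(S=12)=1/4096
E[|S_12|] = Σ_m |m|·P(S_12=m) = 11088/4096 = 693/256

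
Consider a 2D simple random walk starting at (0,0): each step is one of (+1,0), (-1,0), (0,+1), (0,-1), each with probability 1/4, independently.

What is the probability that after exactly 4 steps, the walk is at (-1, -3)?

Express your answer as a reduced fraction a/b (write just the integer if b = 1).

Let h be the number of horizontal steps (so 4-h are vertical). To end at (-1,-3) need (h-1)/2 right-steps and ((4-h)-3)/2 up-steps.
Sum over h with 1 ≤ h ≤ 1, h ≡ 1 (mod 2), 4-h ≡ 1 (mod 2):
h=1: C(4,1)·C(1,0)·C(3,0) = 4·1·1 = 4
Total favorable: 4
Total paths: 4^4 = 256
P = 4/256 = 1/64

Answer: 1/64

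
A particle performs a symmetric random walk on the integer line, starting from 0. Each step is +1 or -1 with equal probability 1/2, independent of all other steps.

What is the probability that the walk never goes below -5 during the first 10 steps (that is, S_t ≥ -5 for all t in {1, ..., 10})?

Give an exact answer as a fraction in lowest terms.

Let f(t,s) = #length-t paths at position s with S_1..S_t all ≥ -5.
f(t,s) = f(t-1,s-1) + f(t-1,s+1) for s ≥ -5; f(t,s) = 0 for s < -5.
t=0: f(0,0)=1
t=1: f(1,-1)=1 f(1,1)=1
t=2: f(2,-2)=1 f(2,0)=2 f(2,2)=1
t=3: f(3,-3)=1 f(3,-1)=3 f(3,1)=3 f(3,3)=1
t=4: f(4,-4)=1 f(4,-2)=4 f(4,0)=6 f(4,2)=4 f(4,4)=1
t=5: f(5,-5)=1 f(5,-3)=5 f(5,-1)=10 f(5,1)=10 f(5,3)=5 f(5,5)=1
t=6: f(6,-4)=6 f(6,-2)=15 f(6,0)=20 f(6,2)=15 f(6,4)=6 f(6,6)=1
t=7: f(7,-5)=6 f(7,-3)=21 f(7,-1)=35 f(7,1)=35 f(7,3)=21 f(7,5)=7 f(7,7)=1
t=8: f(8,-4)=27 f(8,-2)=56 f(8,0)=70 f(8,2)=56 f(8,4)=28 f(8,6)=8 f(8,8)=1
t=9: f(9,-5)=27 f(9,-3)=83 f(9,-1)=126 f(9,1)=126 f(9,3)=84 f(9,5)=36 f(9,7)=9 f(9,9)=1
t=10: f(10,-4)=110 f(10,-2)=209 f(10,0)=252 f(10,2)=210 f(10,4)=120 f(10,6)=45 f(10,8)=10 f(10,10)=1
Σ_s f(10,s) = 957
P = 957/1024 = 957/1024

Answer: 957/1024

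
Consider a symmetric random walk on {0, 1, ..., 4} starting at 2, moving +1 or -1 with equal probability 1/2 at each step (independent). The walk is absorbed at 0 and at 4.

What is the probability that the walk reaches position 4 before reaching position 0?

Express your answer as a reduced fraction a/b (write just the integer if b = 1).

Symmetric walk (p = 1/2): the harmonic-function argument gives P(hit 4 before 0 | start at 2) = a/N.
P = 2/4 = 1/2

Answer: 1/2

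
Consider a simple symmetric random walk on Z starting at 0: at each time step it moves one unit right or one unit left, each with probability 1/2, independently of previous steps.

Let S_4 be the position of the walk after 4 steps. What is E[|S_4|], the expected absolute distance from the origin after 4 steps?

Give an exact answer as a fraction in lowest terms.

Answer: 3/2

Derivation:
S_4 takes values m ≡ 0 (mod 2) with |m| ≤ 4; P(S_4=m) = C(4,(4+m)/2)/2^4.
Total paths: 2^4 = 16
Distribution: P(S=-4)=1/16, P(S=-2)=4/16, P(S=0)=6/16, P(S=2)=4/16, P(S=4)=1/16
E[|S_4|] = Σ_m |m|·P(S_4=m) = 24/16 = 3/2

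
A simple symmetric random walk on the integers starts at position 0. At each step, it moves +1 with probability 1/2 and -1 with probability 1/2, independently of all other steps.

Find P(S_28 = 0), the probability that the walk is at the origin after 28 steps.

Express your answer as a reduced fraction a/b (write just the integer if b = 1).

Answer: 5014575/33554432

Derivation:
To return to 0 after 28 steps: need exactly 14 steps of +1 and 14 of -1.
Favorable paths: C(28,14) = 40116600
Total paths: 2^28 = 268435456
P = 40116600/268435456 = 5014575/33554432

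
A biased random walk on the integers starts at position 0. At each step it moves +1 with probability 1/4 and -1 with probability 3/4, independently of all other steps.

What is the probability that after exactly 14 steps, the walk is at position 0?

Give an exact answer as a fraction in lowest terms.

Answer: 938223/33554432

Derivation:
To be at 0 after 14 steps: need exactly 7 steps of +1 and 7 of -1.
Number of such sequences: C(14,7) = 3432
Each has probability (1/4)^7 · (3/4)^7 = 2187/268435456
P = 3432 · 2187/268435456 = 938223/33554432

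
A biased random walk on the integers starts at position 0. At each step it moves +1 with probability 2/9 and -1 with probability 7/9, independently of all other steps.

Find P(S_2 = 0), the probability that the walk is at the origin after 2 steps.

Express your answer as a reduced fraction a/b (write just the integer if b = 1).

To be at 0 after 2 steps: need exactly 1 step of +1 and 1 of -1.
Number of such sequences: C(2,1) = 2
Each has probability (2/9)^1 · (7/9)^1 = 14/81
P = 2 · 14/81 = 28/81

Answer: 28/81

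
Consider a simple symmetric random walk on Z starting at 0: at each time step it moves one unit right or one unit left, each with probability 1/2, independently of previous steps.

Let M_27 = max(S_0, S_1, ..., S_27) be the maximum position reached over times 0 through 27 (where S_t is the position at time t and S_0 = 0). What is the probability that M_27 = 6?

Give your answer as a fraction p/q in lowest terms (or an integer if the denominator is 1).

Answer: 8436285/134217728

Derivation:
Let M_27 = max(S_0,...,S_27). Use the reflection principle: for j ≥ 1, #{paths with M_27 ≥ j} = #{S_27 ≥ j} + #{S_27 ≥ j+1}.
By reflection, #{M_27 ≥ 6} = #{S_27 ≥ 6} + #{S_27 ≥ 7} = 16628809 + 16628809 = 33257618.
#{M_27 ≥ 7} = #{S_27 ≥ 7} + #{S_27 ≥ 8} = 16628809 + 8192524 = 24821333.
#{M_27 = 6} = 33257618 - 24821333 = 8436285.
P(M_27 = 6) = 8436285/134217728 = 8436285/134217728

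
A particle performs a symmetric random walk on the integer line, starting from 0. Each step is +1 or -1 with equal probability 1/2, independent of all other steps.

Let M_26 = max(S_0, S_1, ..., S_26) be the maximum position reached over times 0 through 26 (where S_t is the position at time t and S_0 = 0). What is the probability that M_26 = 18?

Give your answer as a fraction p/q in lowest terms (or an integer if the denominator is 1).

Answer: 7475/33554432

Derivation:
Let M_26 = max(S_0,...,S_26). Use the reflection principle: for j ≥ 1, #{paths with M_26 ≥ j} = #{S_26 ≥ j} + #{S_26 ≥ j+1}.
By reflection, #{M_26 ≥ 18} = #{S_26 ≥ 18} + #{S_26 ≥ 19} = 17902 + 2952 = 20854.
#{M_26 ≥ 19} = #{S_26 ≥ 19} + #{S_26 ≥ 20} = 2952 + 2952 = 5904.
#{M_26 = 18} = 20854 - 5904 = 14950.
P(M_26 = 18) = 14950/67108864 = 7475/33554432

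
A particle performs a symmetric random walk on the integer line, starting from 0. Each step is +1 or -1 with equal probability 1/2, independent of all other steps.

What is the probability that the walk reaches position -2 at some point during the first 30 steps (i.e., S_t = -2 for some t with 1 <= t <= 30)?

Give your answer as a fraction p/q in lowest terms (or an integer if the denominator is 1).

Answer: 773201629/1073741824

Derivation:
Count via complement. Let g(t,s) = #length-t paths at position s with S_1..S_t all ≠ -2.
g(t,s) = g(t-1,s-1) + g(t-1,s+1) for s ≠ -2; g(t,-2) = 0.
t=0: g(0,0)=1
t=1: g(1,-1)=1 g(1,1)=1
t=2: g(2,0)=2 g(2,2)=1
t=3: g(3,-1)=2 g(3,1)=3 g(3,3)=1
t=4: g(4,0)=5 g(4,2)=4 g(4,4)=1
t=5: g(5,-1)=5 g(5,1)=9 g(5,3)=5 g(5,5)=1
t=6: g(6,0)=14 g(6,2)=14 g(6,4)=6 g(6,6)=1
t=7: g(7,-1)=14 g(7,1)=28 g(7,3)=20 g(7,5)=7 g(7,7)=1
t=8: g(8,0)=42 g(8,2)=48 g(8,4)=27 g(8,6)=8 g(8,8)=1
t=9: g(9,-1)=42 g(9,1)=90 g(9,3)=75 g(9,5)=35 g(9,7)=9 g(9,9)=1
t=10: g(10,0)=132 g(10,2)=165 g(10,4)=110 g(10,6)=44 g(10,8)=10 g(10,10)=1
t=11: g(11,-1)=132 g(11,1)=297 g(11,3)=275 g(11,5)=154 g(11,7)=54 g(11,9)=11 g(11,11)=1
t=12: g(12,0)=429 g(12,2)=572 g(12,4)=429 g(12,6)=208 g(12,8)=65 g(12,10)=12 g(12,12)=1
t=13: g(13,-1)=429 g(13,1)=1001 g(13,3)=1001 g(13,5)=637 g(13,7)=273 g(13,9)=77 g(13,11)=13 g(13,13)=1
t=14: g(14,0)=1430 g(14,2)=2002 g(14,4)=1638 g(14,6)=910 g(14,8)=350 g(14,10)=90 g(14,12)=14 g(14,14)=1
t=15: g(15,-1)=1430 g(15,1)=3432 g(15,3)=3640 g(15,5)=2548 g(15,7)=1260 g(15,9)=440 g(15,11)=104 g(15,13)=15 g(15,15)=1
t=16: g(16,0)=4862 g(16,2)=7072 g(16,4)=6188 g(16,6)=3808 g(16,8)=1700 g(16,10)=544 g(16,12)=119 g(16,14)=16 g(16,16)=1
t=17: g(17,-1)=4862 g(17,1)=11934 g(17,3)=13260 g(17,5)=9996 g(17,7)=5508 g(17,9)=2244 g(17,11)=663 g(17,13)=135 g(17,15)=17 g(17,17)=1
t=18: g(18,0)=16796 g(18,2)=25194 g(18,4)=23256 g(18,6)=15504 g(18,8)=7752 g(18,10)=2907 g(18,12)=798 g(18,14)=152 g(18,16)=18 g(18,18)=1
t=19: g(19,-1)=16796 g(19,1)=41990 g(19,3)=48450 g(19,5)=38760 g(19,7)=23256 g(19,9)=10659 g(19,11)=3705 g(19,13)=950 g(19,15)=170 g(19,17)=19 g(19,19)=1
t=20: g(20,0)=58786 g(20,2)=90440 g(20,4)=87210 g(20,6)=62016 g(20,8)=33915 g(20,10)=14364 g(20,12)=4655 g(20,14)=1120 g(20,16)=189 g(20,18)=20 g(20,20)=1
t=21: g(21,-1)=58786 g(21,1)=149226 g(21,3)=177650 g(21,5)=149226 g(21,7)=95931 g(21,9)=48279 g(21,11)=19019 g(21,13)=5775 g(21,15)=1309 g(21,17)=209 g(21,19)=21 g(21,21)=1
t=22: g(22,0)=208012 g(22,2)=326876 g(22,4)=326876 g(22,6)=245157 g(22,8)=144210 g(22,10)=67298 g(22,12)=24794 g(22,14)=7084 g(22,16)=1518 g(22,18)=230 g(22,20)=22 g(22,22)=1
t=23: g(23,-1)=208012 g(23,1)=534888 g(23,3)=653752 g(23,5)=572033 g(23,7)=389367 g(23,9)=211508 g(23,11)=92092 g(23,13)=31878 g(23,15)=8602 g(23,17)=1748 g(23,19)=252 g(23,21)=23 g(23,23)=1
t=24: g(24,0)=742900 g(24,2)=1188640 g(24,4)=1225785 g(24,6)=961400 g(24,8)=600875 g(24,10)=303600 g(24,12)=123970 g(24,14)=40480 g(24,16)=10350 g(24,18)=2000 g(24,20)=275 g(24,22)=24 g(24,24)=1
t=25: g(25,-1)=742900 g(25,1)=1931540 g(25,3)=2414425 g(25,5)=2187185 g(25,7)=1562275 g(25,9)=904475 g(25,11)=427570 g(25,13)=164450 g(25,15)=50830 g(25,17)=12350 g(25,19)=2275 g(25,21)=299 g(25,23)=25 g(25,25)=1
t=26: g(26,0)=2674440 g(26,2)=4345965 g(26,4)=4601610 g(26,6)=3749460 g(26,8)=2466750 g(26,10)=1332045 g(26,12)=592020 g(26,14)=215280 g(26,16)=63180 g(26,18)=14625 g(26,20)=2574 g(26,22)=324 g(26,24)=26 g(26,26)=1
t=27: g(27,-1)=2674440 g(27,1)=7020405 g(27,3)=8947575 g(27,5)=8351070 g(27,7)=6216210 g(27,9)=3798795 g(27,11)=1924065 g(27,13)=807300 g(27,15)=278460 g(27,17)=77805 g(27,19)=17199 g(27,21)=2898 g(27,23)=350 g(27,25)=27 g(27,27)=1
t=28: g(28,0)=9694845 g(28,2)=15967980 g(28,4)=17298645 g(28,6)=14567280 g(28,8)=10015005 g(28,10)=5722860 g(28,12)=2731365 g(28,14)=1085760 g(28,16)=356265 g(28,18)=95004 g(28,20)=20097 g(28,22)=3248 g(28,24)=377 g(28,26)=28 g(28,28)=1
t=29: g(29,-1)=9694845 g(29,1)=25662825 g(29,3)=33266625 g(29,5)=31865925 g(29,7)=24582285 g(29,9)=15737865 g(29,11)=8454225 g(29,13)=3817125 g(29,15)=1442025 g(29,17)=451269 g(29,19)=115101 g(29,21)=23345 g(29,23)=3625 g(29,25)=405 g(29,27)=29 g(29,29)=1
t=30: g(30,0)=35357670 g(30,2)=58929450 g(30,4)=65132550 g(30,6)=56448210 g(30,8)=40320150 g(30,10)=24192090 g(30,12)=12271350 g(30,14)=5259150 g(30,16)=1893294 g(30,18)=566370 g(30,20)=138446 g(30,22)=26970 g(30,24)=4030 g(30,26)=434 g(30,28)=30 g(30,30)=1
Paths never hitting -2: Σ_s g(30,s) = 300540195
Paths hitting -2: 2^30 - 300540195 = 773201629
P = 773201629/1073741824 = 773201629/1073741824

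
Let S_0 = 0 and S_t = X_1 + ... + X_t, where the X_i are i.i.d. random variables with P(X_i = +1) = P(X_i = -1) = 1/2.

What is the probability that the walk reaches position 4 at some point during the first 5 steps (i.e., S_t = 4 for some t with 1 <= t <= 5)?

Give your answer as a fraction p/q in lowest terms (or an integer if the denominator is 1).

Answer: 1/16

Derivation:
Count via complement. Let g(t,s) = #length-t paths at position s with S_1..S_t all ≠ 4.
g(t,s) = g(t-1,s-1) + g(t-1,s+1) for s ≠ 4; g(t,4) = 0.
t=0: g(0,0)=1
t=1: g(1,-1)=1 g(1,1)=1
t=2: g(2,-2)=1 g(2,0)=2 g(2,2)=1
t=3: g(3,-3)=1 g(3,-1)=3 g(3,1)=3 g(3,3)=1
t=4: g(4,-4)=1 g(4,-2)=4 g(4,0)=6 g(4,2)=4
t=5: g(5,-5)=1 g(5,-3)=5 g(5,-1)=10 g(5,1)=10 g(5,3)=4
Paths never hitting 4: Σ_s g(5,s) = 30
Paths hitting 4: 2^5 - 30 = 2
P = 2/32 = 1/16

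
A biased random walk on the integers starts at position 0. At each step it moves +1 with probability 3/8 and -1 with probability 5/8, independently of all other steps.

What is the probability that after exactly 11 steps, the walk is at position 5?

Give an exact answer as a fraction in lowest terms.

Answer: 135320625/8589934592

Derivation:
To reach position 5 after 11 steps: need 8 steps of +1 and 3 steps of -1.
Number of such sequences: C(11,8) = 165
Each has probability (3/8)^8 · (5/8)^3 = 820125/8589934592
P = 165 · 820125/8589934592 = 135320625/8589934592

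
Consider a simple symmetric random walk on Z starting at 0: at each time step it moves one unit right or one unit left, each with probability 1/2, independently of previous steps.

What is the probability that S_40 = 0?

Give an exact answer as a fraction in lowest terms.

To return to 0 after 40 steps: need exactly 20 steps of +1 and 20 of -1.
Favorable paths: C(40,20) = 137846528820
Total paths: 2^40 = 1099511627776
P = 137846528820/1099511627776 = 34461632205/274877906944

Answer: 34461632205/274877906944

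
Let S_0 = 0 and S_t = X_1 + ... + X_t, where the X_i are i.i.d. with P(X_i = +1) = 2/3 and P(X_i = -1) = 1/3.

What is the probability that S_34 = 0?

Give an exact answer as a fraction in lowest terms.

To be at 0 after 34 steps: need exactly 17 steps of +1 and 17 of -1.
Number of such sequences: C(34,17) = 2333606220
Each has probability (2/3)^17 · (1/3)^17 = 131072/16677181699666569
P = 2333606220 · 131072/16677181699666569 = 11328534609920/617673396283947

Answer: 11328534609920/617673396283947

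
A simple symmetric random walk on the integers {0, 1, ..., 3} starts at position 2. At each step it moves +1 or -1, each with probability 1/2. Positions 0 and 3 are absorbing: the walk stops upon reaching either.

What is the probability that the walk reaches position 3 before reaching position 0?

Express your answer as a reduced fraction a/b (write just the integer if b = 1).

Answer: 2/3

Derivation:
Symmetric walk (p = 1/2): the harmonic-function argument gives P(hit 3 before 0 | start at 2) = a/N.
P = 2/3 = 2/3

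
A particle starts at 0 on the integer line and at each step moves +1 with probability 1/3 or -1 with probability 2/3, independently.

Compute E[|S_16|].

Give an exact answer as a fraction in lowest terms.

Answer: 80595056/14348907

Derivation:
S_16 takes values m ≡ 0 (mod 2) with |m| ≤ 16; P(S_16=m) = C(16,(16+m)/2) · (1/3)^((16+m)/2) · (2/3)^((16-m)/2).
Distribution: P(S=-16)=65536/43046721, P(S=-14)=524288/43046721, P(S=-12)=655360/14348907, P(S=-10)=4587520/43046721, P(S=-8)=7454720/43046721, P(S=-6)=2981888/14348907, P(S=-4)=8200192/43046721, P(S=-2)=5857280/43046721, P(S=0)=366080/4782969, P(S=2)=1464320/43046721, P(S=4)=512512/43046721, P(S=6)=46592/14348907, P(S=8)=29120/43046721, P(S=10)=4480/43046721, P(S=12)=160/14348907, P(S=14)=32/43046721, P(S=16)=1/43046721
E[|S_16|] = Σ_m |m|·P(S_16=m) = 80595056/14348907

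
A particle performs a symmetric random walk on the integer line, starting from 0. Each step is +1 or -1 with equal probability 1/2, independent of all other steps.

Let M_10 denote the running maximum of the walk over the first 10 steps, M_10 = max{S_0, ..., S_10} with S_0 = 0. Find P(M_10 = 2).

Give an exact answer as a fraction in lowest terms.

Answer: 105/512

Derivation:
Let M_10 = max(S_0,...,S_10). Use the reflection principle: for j ≥ 1, #{paths with M_10 ≥ j} = #{S_10 ≥ j} + #{S_10 ≥ j+1}.
By reflection, #{M_10 ≥ 2} = #{S_10 ≥ 2} + #{S_10 ≥ 3} = 386 + 176 = 562.
#{M_10 ≥ 3} = #{S_10 ≥ 3} + #{S_10 ≥ 4} = 176 + 176 = 352.
#{M_10 = 2} = 562 - 352 = 210.
P(M_10 = 2) = 210/1024 = 105/512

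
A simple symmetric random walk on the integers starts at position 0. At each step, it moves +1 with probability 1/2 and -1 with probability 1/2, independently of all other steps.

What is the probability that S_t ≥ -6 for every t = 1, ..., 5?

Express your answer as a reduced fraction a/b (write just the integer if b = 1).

Let f(t,s) = #length-t paths at position s with S_1..S_t all ≥ -6.
f(t,s) = f(t-1,s-1) + f(t-1,s+1) for s ≥ -6; f(t,s) = 0 for s < -6.
t=0: f(0,0)=1
t=1: f(1,-1)=1 f(1,1)=1
t=2: f(2,-2)=1 f(2,0)=2 f(2,2)=1
t=3: f(3,-3)=1 f(3,-1)=3 f(3,1)=3 f(3,3)=1
t=4: f(4,-4)=1 f(4,-2)=4 f(4,0)=6 f(4,2)=4 f(4,4)=1
t=5: f(5,-5)=1 f(5,-3)=5 f(5,-1)=10 f(5,1)=10 f(5,3)=5 f(5,5)=1
Σ_s f(5,s) = 32
P = 32/32 = 1

Answer: 1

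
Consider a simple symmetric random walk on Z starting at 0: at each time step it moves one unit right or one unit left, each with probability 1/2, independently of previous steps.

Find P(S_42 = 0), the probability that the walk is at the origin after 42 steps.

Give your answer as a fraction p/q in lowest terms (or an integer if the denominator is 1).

To return to 0 after 42 steps: need exactly 21 steps of +1 and 21 of -1.
Favorable paths: C(42,21) = 538257874440
Total paths: 2^42 = 4398046511104
P = 538257874440/4398046511104 = 67282234305/549755813888

Answer: 67282234305/549755813888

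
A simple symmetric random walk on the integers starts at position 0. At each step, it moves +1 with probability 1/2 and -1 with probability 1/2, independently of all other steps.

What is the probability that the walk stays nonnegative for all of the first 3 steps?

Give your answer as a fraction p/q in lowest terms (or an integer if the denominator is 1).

Answer: 3/8

Derivation:
Let f(t,s) = #length-t paths at position s with S_1..S_t all ≥ 0.
f(t,s) = f(t-1,s-1) + f(t-1,s+1) for s ≥ 0; f(t,s) = 0 for s < 0.
t=0: f(0,0)=1
t=1: f(1,1)=1
t=2: f(2,0)=1 f(2,2)=1
t=3: f(3,1)=2 f(3,3)=1
Σ_s f(3,s) = 3
P = 3/8 = 3/8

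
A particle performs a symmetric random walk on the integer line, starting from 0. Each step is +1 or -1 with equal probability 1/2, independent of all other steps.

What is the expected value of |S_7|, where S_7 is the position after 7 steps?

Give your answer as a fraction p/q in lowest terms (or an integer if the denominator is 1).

S_7 takes values m ≡ 1 (mod 2) with |m| ≤ 7; P(S_7=m) = C(7,(7+m)/2)/2^7.
Total paths: 2^7 = 128
Distribution: P(S=-7)=1/128, P(S=-5)=7/128, P(S=-3)=21/128, P(S=-1)=35/128, P(S=1)=35/128, P(S=3)=21/128, P(S=5)=7/128, P(S=7)=1/128
E[|S_7|] = Σ_m |m|·P(S_7=m) = 280/128 = 35/16

Answer: 35/16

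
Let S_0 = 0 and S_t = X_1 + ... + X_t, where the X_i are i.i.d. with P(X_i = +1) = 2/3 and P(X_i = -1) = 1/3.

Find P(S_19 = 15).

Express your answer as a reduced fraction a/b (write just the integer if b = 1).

Answer: 2490368/129140163

Derivation:
To reach position 15 after 19 steps: need 17 steps of +1 and 2 steps of -1.
Number of such sequences: C(19,17) = 171
Each has probability (2/3)^17 · (1/3)^2 = 131072/1162261467
P = 171 · 131072/1162261467 = 2490368/129140163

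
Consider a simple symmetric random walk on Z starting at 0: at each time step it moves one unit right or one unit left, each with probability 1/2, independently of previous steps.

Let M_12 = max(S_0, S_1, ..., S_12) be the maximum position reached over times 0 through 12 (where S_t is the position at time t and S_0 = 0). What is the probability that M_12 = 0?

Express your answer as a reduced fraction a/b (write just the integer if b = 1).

Let M_12 = max(S_0,...,S_12). Use the reflection principle: for j ≥ 1, #{paths with M_12 ≥ j} = #{S_12 ≥ j} + #{S_12 ≥ j+1}.
P(M_12 ≥ 0) = 1 since S_0 = 0, so #{M_12 ≥ 0} = 4096.
#{M_12 ≥ 1} = #{S_12 ≥ 1} + #{S_12 ≥ 2} = 1586 + 1586 = 3172.
#{M_12 = 0} = 4096 - 3172 = 924.
P(M_12 = 0) = 924/4096 = 231/1024

Answer: 231/1024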